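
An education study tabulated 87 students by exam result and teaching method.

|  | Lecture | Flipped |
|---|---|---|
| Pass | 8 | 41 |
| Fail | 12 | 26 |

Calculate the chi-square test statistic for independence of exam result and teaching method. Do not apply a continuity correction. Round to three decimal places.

Row totals: 49, 38. Column totals: 20, 67. Grand total N = 87.
Expected counts (row total × column total / N):
  Pass, Lecture: 49×20/87 = 11.2644
  Pass, Flipped: 49×67/87 = 37.7356
  Fail, Lecture: 38×20/87 = 8.7356
  Fail, Flipped: 38×67/87 = 29.2644
Contributions (O − E)²/E:
  (8 − 11.2644)²/11.2644 = 0.9460
  (41 − 37.7356)²/37.7356 = 0.2824
  (12 − 8.7356)²/8.7356 = 1.2199
  (26 − 29.2644)²/29.2644 = 0.3641
χ² = 0.9460 + 0.2824 + 1.2199 + 0.3641 = 2.812

2.812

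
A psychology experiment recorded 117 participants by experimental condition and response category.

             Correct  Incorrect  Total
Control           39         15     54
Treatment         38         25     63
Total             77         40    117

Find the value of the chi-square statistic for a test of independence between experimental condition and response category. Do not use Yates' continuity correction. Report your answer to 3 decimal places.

Grand total N = 117.
Expected counts (row total × column total / N):
  Control, Correct: 54×77/117 = 35.5385
  Control, Incorrect: 54×40/117 = 18.4615
  Treatment, Correct: 63×77/117 = 41.4615
  Treatment, Incorrect: 63×40/117 = 21.5385
Contributions (O − E)²/E:
  (39 − 35.5385)²/35.5385 = 0.3372
  (15 − 18.4615)²/18.4615 = 0.6490
  (38 − 41.4615)²/41.4615 = 0.2890
  (25 − 21.5385)²/21.5385 = 0.5563
χ² = 0.3372 + 0.6490 + 0.2890 + 0.5563 = 1.832

1.832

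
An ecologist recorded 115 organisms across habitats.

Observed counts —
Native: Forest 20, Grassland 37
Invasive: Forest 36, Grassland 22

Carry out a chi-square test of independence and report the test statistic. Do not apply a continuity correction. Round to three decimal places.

Row totals: 57, 58. Column totals: 56, 59. Grand total N = 115.
Expected counts (row total × column total / N):
  Native, Forest: 57×56/115 = 27.7565
  Native, Grassland: 57×59/115 = 29.2435
  Invasive, Forest: 58×56/115 = 28.2435
  Invasive, Grassland: 58×59/115 = 29.7565
Contributions (O − E)²/E:
  (20 − 27.7565)²/27.7565 = 2.1675
  (37 − 29.2435)²/29.2435 = 2.0573
  (36 − 28.2435)²/28.2435 = 2.1302
  (22 − 29.7565)²/29.7565 = 2.0219
χ² = 2.1675 + 2.0573 + 2.1302 + 2.0219 = 8.377

8.377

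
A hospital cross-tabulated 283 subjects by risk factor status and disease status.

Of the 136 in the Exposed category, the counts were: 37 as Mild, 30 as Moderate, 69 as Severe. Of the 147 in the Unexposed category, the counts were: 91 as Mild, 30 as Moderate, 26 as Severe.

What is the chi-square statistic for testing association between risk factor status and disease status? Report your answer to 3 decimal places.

41.880

Row totals: 136, 147. Column totals: 128, 60, 95. Grand total N = 283.
Expected counts (row total × column total / N):
  Exposed, Mild: 136×128/283 = 61.5124
  Exposed, Moderate: 136×60/283 = 28.8339
  Exposed, Severe: 136×95/283 = 45.6537
  Unexposed, Mild: 147×128/283 = 66.4876
  Unexposed, Moderate: 147×60/283 = 31.1661
  Unexposed, Severe: 147×95/283 = 49.3463
Contributions (O − E)²/E:
  (37 − 61.5124)²/61.5124 = 9.7681
  (30 − 28.8339)²/28.8339 = 0.0472
  (69 − 45.6537)²/45.6537 = 11.9388
  (91 − 66.4876)²/66.4876 = 9.0371
  (30 − 31.1661)²/31.1661 = 0.0436
  (26 − 49.3463)²/49.3463 = 11.0454
χ² = 9.7681 + 0.0472 + 11.9388 + 9.0371 + 0.0436 + 11.0454 = 41.880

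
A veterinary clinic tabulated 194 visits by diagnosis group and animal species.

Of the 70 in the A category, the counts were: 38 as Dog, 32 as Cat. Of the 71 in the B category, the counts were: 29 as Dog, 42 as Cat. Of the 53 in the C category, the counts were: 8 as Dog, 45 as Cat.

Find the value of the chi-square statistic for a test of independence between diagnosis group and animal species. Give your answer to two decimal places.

19.76

Row totals: 70, 71, 53. Column totals: 75, 119. Grand total N = 194.
Expected counts (row total × column total / N):
  A, Dog: 70×75/194 = 27.062
  A, Cat: 70×119/194 = 42.938
  B, Dog: 71×75/194 = 27.448
  B, Cat: 71×119/194 = 43.552
  C, Dog: 53×75/194 = 20.490
  C, Cat: 53×119/194 = 32.510
Contributions (O − E)²/E:
  (38 − 27.062)²/27.062 = 4.4210
  (32 − 42.938)²/42.938 = 2.7863
  (29 − 27.448)²/27.448 = 0.0878
  (42 − 43.552)²/43.552 = 0.0553
  (8 − 20.490)²/20.490 = 7.6135
  (45 − 32.510)²/32.510 = 4.7985
χ² = 4.4210 + 2.7863 + 0.0878 + 0.0553 + 7.6135 + 4.7985 = 19.76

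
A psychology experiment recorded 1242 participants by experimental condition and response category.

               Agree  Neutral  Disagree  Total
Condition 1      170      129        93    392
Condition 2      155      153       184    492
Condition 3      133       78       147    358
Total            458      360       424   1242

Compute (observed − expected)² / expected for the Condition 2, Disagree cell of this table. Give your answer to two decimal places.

Row total (Condition 2) = 492; column total (Disagree) = 424; N = 1242.
Expected count E = 492 × 424 / 1242 = 167.961.
Contribution = (O − E)²/E = (184 − 167.961)² / 167.961 = 1.53.

1.53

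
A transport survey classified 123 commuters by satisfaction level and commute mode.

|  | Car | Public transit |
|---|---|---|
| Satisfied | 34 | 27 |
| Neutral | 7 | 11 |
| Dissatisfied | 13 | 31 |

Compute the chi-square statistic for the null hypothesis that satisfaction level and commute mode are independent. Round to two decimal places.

Row totals: 61, 18, 44. Column totals: 54, 69. Grand total N = 123.
Expected counts (row total × column total / N):
  Satisfied, Car: 61×54/123 = 26.780
  Satisfied, Public transit: 61×69/123 = 34.220
  Neutral, Car: 18×54/123 = 7.902
  Neutral, Public transit: 18×69/123 = 10.098
  Dissatisfied, Car: 44×54/123 = 19.317
  Dissatisfied, Public transit: 44×69/123 = 24.683
Contributions (O − E)²/E:
  (34 − 26.780)²/26.780 = 1.9465
  (27 − 34.220)²/34.220 = 1.5233
  (7 − 7.902)²/7.902 = 0.1030
  (11 − 10.098)²/10.098 = 0.0806
  (13 − 19.317)²/19.317 = 2.0658
  (31 − 24.683)²/24.683 = 1.6167
χ² = 1.9465 + 1.5233 + 0.1030 + 0.0806 + 2.0658 + 1.6167 = 7.34

7.34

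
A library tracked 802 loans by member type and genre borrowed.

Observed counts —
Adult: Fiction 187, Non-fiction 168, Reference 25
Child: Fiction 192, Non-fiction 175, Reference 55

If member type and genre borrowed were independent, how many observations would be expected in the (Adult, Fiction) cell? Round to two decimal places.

Row total (Adult) = 380; column total (Fiction) = 379; grand total N = 802.
Expected count = (row total × column total) / N = 380 × 379 / 802 = 179.58.

179.58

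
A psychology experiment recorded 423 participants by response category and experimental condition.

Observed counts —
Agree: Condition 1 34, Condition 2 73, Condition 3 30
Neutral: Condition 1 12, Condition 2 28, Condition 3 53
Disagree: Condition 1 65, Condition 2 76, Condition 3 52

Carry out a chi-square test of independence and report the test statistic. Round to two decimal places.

Row totals: 137, 93, 193. Column totals: 111, 177, 135. Grand total N = 423.
Expected counts (row total × column total / N):
  Agree, Condition 1: 137×111/423 = 35.950
  Agree, Condition 2: 137×177/423 = 57.326
  Agree, Condition 3: 137×135/423 = 43.723
  Neutral, Condition 1: 93×111/423 = 24.404
  Neutral, Condition 2: 93×177/423 = 38.915
  Neutral, Condition 3: 93×135/423 = 29.681
  Disagree, Condition 1: 193×111/423 = 50.645
  Disagree, Condition 2: 193×177/423 = 80.759
  Disagree, Condition 3: 193×135/423 = 61.596
Contributions (O − E)²/E:
  (34 − 35.950)²/35.950 = 0.1058
  (73 − 57.326)²/57.326 = 4.2856
  (30 − 43.723)²/43.723 = 4.3071
  (12 − 24.404)²/24.404 = 6.3047
  (28 − 38.915)²/38.915 = 3.0615
  (53 − 29.681)²/29.681 = 18.3207
  (65 − 50.645)²/50.645 = 4.0688
  (76 − 80.759)²/80.759 = 0.2804
  (52 − 61.596)²/61.596 = 1.4950
χ² = 0.1058 + 4.2856 + 4.3071 + 6.3047 + 3.0615 + 18.3207 + 4.0688 + 0.2804 + 1.4950 = 42.23

42.23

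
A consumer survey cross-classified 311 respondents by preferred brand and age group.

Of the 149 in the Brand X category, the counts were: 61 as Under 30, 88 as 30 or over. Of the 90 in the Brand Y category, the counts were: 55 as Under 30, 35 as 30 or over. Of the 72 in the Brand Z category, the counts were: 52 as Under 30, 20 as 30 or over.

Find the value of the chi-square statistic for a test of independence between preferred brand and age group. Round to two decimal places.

21.69

Row totals: 149, 90, 72. Column totals: 168, 143. Grand total N = 311.
Expected counts (row total × column total / N):
  Brand X, Under 30: 149×168/311 = 80.489
  Brand X, 30 or over: 149×143/311 = 68.511
  Brand Y, Under 30: 90×168/311 = 48.617
  Brand Y, 30 or over: 90×143/311 = 41.383
  Brand Z, Under 30: 72×168/311 = 38.894
  Brand Z, 30 or over: 72×143/311 = 33.106
Contributions (O − E)²/E:
  (61 − 80.489)²/80.489 = 4.7189
  (88 − 68.511)²/68.511 = 5.5439
  (55 − 48.617)²/48.617 = 0.8380
  (35 − 41.383)²/41.383 = 0.9845
  (52 − 38.894)²/38.894 = 4.4163
  (20 − 33.106)²/33.106 = 5.1884
χ² = 4.7189 + 5.5439 + 0.8380 + 0.9845 + 4.4163 + 5.1884 = 21.69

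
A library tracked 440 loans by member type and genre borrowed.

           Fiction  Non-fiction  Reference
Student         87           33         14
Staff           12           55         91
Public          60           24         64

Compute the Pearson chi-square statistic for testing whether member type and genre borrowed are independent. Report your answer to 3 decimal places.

Row totals: 134, 158, 148. Column totals: 159, 112, 169. Grand total N = 440.
Expected counts (row total × column total / N):
  Student, Fiction: 134×159/440 = 48.4227
  Student, Non-fiction: 134×112/440 = 34.1091
  Student, Reference: 134×169/440 = 51.4682
  Staff, Fiction: 158×159/440 = 57.0955
  Staff, Non-fiction: 158×112/440 = 40.2182
  Staff, Reference: 158×169/440 = 60.6864
  Public, Fiction: 148×159/440 = 53.4818
  Public, Non-fiction: 148×112/440 = 37.6727
  Public, Reference: 148×169/440 = 56.8455
Contributions (O − E)²/E:
  (87 − 48.4227)²/48.4227 = 30.7337
  (33 − 34.1091)²/34.1091 = 0.0361
  (14 − 51.4682)²/51.4682 = 27.2764
  (12 − 57.0955)²/57.0955 = 35.6176
  (55 − 40.2182)²/40.2182 = 5.4329
  (91 − 60.6864)²/60.6864 = 15.1420
  (60 − 53.4818)²/53.4818 = 0.7944
  (24 − 37.6727)²/37.6727 = 4.9623
  (64 − 56.8455)²/56.8455 = 0.9005
χ² = 30.7337 + 0.0361 + 27.2764 + 35.6176 + 5.4329 + 15.1420 + 0.7944 + 4.9623 + 0.9005 = 120.896

120.896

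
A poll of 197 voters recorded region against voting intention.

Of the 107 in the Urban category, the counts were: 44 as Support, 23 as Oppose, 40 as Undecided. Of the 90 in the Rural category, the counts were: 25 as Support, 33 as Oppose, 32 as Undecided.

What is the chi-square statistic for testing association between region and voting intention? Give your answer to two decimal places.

Row totals: 107, 90. Column totals: 69, 56, 72. Grand total N = 197.
Expected counts (row total × column total / N):
  Urban, Support: 107×69/197 = 37.477
  Urban, Oppose: 107×56/197 = 30.416
  Urban, Undecided: 107×72/197 = 39.107
  Rural, Support: 90×69/197 = 31.523
  Rural, Oppose: 90×56/197 = 25.584
  Rural, Undecided: 90×72/197 = 32.893
Contributions (O − E)²/E:
  (44 − 37.477)²/37.477 = 1.1354
  (23 − 30.416)²/30.416 = 1.8082
  (40 − 39.107)²/39.107 = 0.0204
  (25 − 31.523)²/31.523 = 1.3498
  (33 − 25.584)²/25.584 = 2.1497
  (32 − 32.893)²/32.893 = 0.0242
χ² = 1.1354 + 1.8082 + 0.0204 + 1.3498 + 2.1497 + 0.0242 = 6.49

6.49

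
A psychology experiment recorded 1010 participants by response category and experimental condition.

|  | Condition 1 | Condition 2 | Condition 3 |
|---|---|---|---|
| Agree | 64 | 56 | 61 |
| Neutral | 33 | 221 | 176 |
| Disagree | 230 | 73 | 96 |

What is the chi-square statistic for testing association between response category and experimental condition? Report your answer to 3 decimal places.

Row totals: 181, 430, 399. Column totals: 327, 350, 333. Grand total N = 1010.
Expected counts (row total × column total / N):
  Agree, Condition 1: 181×327/1010 = 58.6010
  Agree, Condition 2: 181×350/1010 = 62.7228
  Agree, Condition 3: 181×333/1010 = 59.6762
  Neutral, Condition 1: 430×327/1010 = 139.2178
  Neutral, Condition 2: 430×350/1010 = 149.0099
  Neutral, Condition 3: 430×333/1010 = 141.7723
  Disagree, Condition 1: 399×327/1010 = 129.1812
  Disagree, Condition 2: 399×350/1010 = 138.2673
  Disagree, Condition 3: 399×333/1010 = 131.5515
Contributions (O − E)²/E:
  (64 − 58.6010)²/58.6010 = 0.4974
  (56 − 62.7228)²/62.7228 = 0.7206
  (61 − 59.6762)²/59.6762 = 0.0294
  (33 − 139.2178)²/139.2178 = 81.0401
  (221 − 149.0099)²/149.0099 = 34.7801
  (176 − 141.7723)²/141.7723 = 8.2635
  (230 − 129.1812)²/129.1812 = 78.6835
  (73 − 138.2673)²/138.2673 = 30.8086
  (96 − 131.5515)²/131.5515 = 9.6077
χ² = 0.4974 + 0.7206 + 0.0294 + 81.0401 + 34.7801 + 8.2635 + 78.6835 + 30.8086 + 9.6077 = 244.431

244.431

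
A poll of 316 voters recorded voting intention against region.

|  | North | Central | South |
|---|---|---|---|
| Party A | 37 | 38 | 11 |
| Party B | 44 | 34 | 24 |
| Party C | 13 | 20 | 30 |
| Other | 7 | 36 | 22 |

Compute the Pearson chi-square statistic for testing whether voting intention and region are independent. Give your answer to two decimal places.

42.82

Row totals: 86, 102, 63, 65. Column totals: 101, 128, 87. Grand total N = 316.
Expected counts (row total × column total / N):
  Party A, North: 86×101/316 = 27.487
  Party A, Central: 86×128/316 = 34.835
  Party A, South: 86×87/316 = 23.677
  Party B, North: 102×101/316 = 32.601
  Party B, Central: 102×128/316 = 41.316
  Party B, South: 102×87/316 = 28.082
  Party C, North: 63×101/316 = 20.136
  Party C, Central: 63×128/316 = 25.519
  Party C, South: 63×87/316 = 17.345
  Other, North: 65×101/316 = 20.775
  Other, Central: 65×128/316 = 26.329
  Other, South: 65×87/316 = 17.896
Contributions (O − E)²/E:
  (37 − 27.487)²/27.487 = 3.2924
  (38 − 34.835)²/34.835 = 0.2876
  (11 − 23.677)²/23.677 = 6.7874
  (44 − 32.601)²/32.601 = 3.9857
  (34 − 41.316)²/41.316 = 1.2955
  (24 − 28.082)²/28.082 = 0.5934
  (13 − 20.136)²/20.136 = 2.5289
  (20 − 25.519)²/25.519 = 1.1936
  (30 − 17.345)²/17.345 = 9.2332
  (7 − 20.775)²/20.775 = 9.1336
  (36 − 26.329)²/26.329 = 3.5523
  (22 − 17.896)²/17.896 = 0.9411
χ² = 3.2924 + 0.2876 + 6.7874 + 3.9857 + 1.2955 + 0.5934 + 2.5289 + 1.1936 + 9.2332 + 9.1336 + 3.5523 + 0.9411 = 42.82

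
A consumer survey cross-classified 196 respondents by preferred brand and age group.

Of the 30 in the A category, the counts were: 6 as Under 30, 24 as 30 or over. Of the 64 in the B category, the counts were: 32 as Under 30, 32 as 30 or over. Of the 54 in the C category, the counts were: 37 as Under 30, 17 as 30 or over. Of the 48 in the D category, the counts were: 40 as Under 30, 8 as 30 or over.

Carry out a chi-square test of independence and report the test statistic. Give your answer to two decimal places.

34.69

Row totals: 30, 64, 54, 48. Column totals: 115, 81. Grand total N = 196.
Expected counts (row total × column total / N):
  A, Under 30: 30×115/196 = 17.6020
  A, 30 or over: 30×81/196 = 12.3980
  B, Under 30: 64×115/196 = 37.5510
  B, 30 or over: 64×81/196 = 26.4490
  C, Under 30: 54×115/196 = 31.6837
  C, 30 or over: 54×81/196 = 22.3163
  D, Under 30: 48×115/196 = 28.1633
  D, 30 or over: 48×81/196 = 19.8367
Contributions (O − E)²/E:
  (6 − 17.6020)²/17.6020 = 7.6472
  (24 − 12.3980)²/12.3980 = 10.8571
  (32 − 37.5510)²/37.5510 = 0.8206
  (32 − 26.4490)²/26.4490 = 1.1650
  (37 − 31.6837)²/31.6837 = 0.8920
  (17 − 22.3163)²/22.3163 = 1.2665
  (40 − 28.1633)²/28.1633 = 4.9748
  (8 − 19.8367)²/19.8367 = 7.0630
χ² = 7.6472 + 10.8571 + 0.8206 + 1.1650 + 0.8920 + 1.2665 + 4.9748 + 7.0630 = 34.69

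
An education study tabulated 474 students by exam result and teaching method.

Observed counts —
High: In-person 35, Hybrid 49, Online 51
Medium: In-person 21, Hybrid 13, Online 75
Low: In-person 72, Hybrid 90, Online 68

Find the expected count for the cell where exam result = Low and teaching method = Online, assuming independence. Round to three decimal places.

94.135

Row total (Low) = 230; column total (Online) = 194; grand total N = 474.
Expected count = (row total × column total) / N = 230 × 194 / 474 = 94.135.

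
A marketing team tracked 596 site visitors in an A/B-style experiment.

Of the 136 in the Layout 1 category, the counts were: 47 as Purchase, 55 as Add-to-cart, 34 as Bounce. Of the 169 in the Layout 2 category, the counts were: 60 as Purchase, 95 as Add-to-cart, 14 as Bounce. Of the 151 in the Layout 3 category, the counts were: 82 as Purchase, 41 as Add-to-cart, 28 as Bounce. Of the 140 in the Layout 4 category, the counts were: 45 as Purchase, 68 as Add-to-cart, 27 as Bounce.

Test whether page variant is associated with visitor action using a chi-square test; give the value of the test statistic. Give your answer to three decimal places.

Row totals: 136, 169, 151, 140. Column totals: 234, 259, 103. Grand total N = 596.
Expected counts (row total × column total / N):
  Layout 1, Purchase: 136×234/596 = 53.3960
  Layout 1, Add-to-cart: 136×259/596 = 59.1007
  Layout 1, Bounce: 136×103/596 = 23.5034
  Layout 2, Purchase: 169×234/596 = 66.3523
  Layout 2, Add-to-cart: 169×259/596 = 73.4413
  Layout 2, Bounce: 169×103/596 = 29.2064
  Layout 3, Purchase: 151×234/596 = 59.2852
  Layout 3, Add-to-cart: 151×259/596 = 65.6191
  Layout 3, Bounce: 151×103/596 = 26.0956
  Layout 4, Purchase: 140×234/596 = 54.9664
  Layout 4, Add-to-cart: 140×259/596 = 60.8389
  Layout 4, Bounce: 140×103/596 = 24.1946
Contributions (O − E)²/E:
  (47 − 53.3960)²/53.3960 = 0.7661
  (55 − 59.1007)²/59.1007 = 0.2845
  (34 − 23.5034)²/23.5034 = 4.6878
  (60 − 66.3523)²/66.3523 = 0.6081
  (95 − 73.4413)²/73.4413 = 6.3286
  (14 − 29.2064)²/29.2064 = 7.9173
  (82 − 59.2852)²/59.2852 = 8.7031
  (41 − 65.6191)²/65.6191 = 9.2366
  (28 − 26.0956)²/26.0956 = 0.1390
  (45 − 54.9664)²/54.9664 = 1.8071
  (68 − 60.8389)²/60.8389 = 0.8429
  (27 − 24.1946)²/24.1946 = 0.3253
χ² = 0.7661 + 0.2845 + 4.6878 + 0.6081 + 6.3286 + 7.9173 + 8.7031 + 9.2366 + 0.1390 + 1.8071 + 0.8429 + 0.3253 = 41.646

41.646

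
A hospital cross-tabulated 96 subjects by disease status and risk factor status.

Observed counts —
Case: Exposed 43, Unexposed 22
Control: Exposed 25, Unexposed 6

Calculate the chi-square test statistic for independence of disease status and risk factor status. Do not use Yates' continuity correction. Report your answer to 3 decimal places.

Row totals: 65, 31. Column totals: 68, 28. Grand total N = 96.
Expected counts (row total × column total / N):
  Case, Exposed: 65×68/96 = 46.0417
  Case, Unexposed: 65×28/96 = 18.9583
  Control, Exposed: 31×68/96 = 21.9583
  Control, Unexposed: 31×28/96 = 9.0417
Contributions (O − E)²/E:
  (43 − 46.0417)²/46.0417 = 0.2009
  (22 − 18.9583)²/18.9583 = 0.4880
  (25 − 21.9583)²/21.9583 = 0.4213
  (6 − 9.0417)²/9.0417 = 1.0233
χ² = 0.2009 + 0.4880 + 0.4213 + 1.0233 = 2.134

2.134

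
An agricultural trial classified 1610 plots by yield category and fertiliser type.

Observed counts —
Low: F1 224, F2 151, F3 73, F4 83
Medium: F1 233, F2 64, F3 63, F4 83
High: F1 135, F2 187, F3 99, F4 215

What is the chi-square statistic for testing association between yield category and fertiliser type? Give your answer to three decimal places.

150.785

Row totals: 531, 443, 636. Column totals: 592, 402, 235, 381. Grand total N = 1610.
Expected counts (row total × column total / N):
  Low, F1: 531×592/1610 = 195.2497
  Low, F2: 531×402/1610 = 132.5851
  Low, F3: 531×235/1610 = 77.5062
  Low, F4: 531×381/1610 = 125.6590
  Medium, F1: 443×592/1610 = 162.8919
  Medium, F2: 443×402/1610 = 110.6124
  Medium, F3: 443×235/1610 = 64.6615
  Medium, F4: 443×381/1610 = 104.8342
  High, F1: 636×592/1610 = 233.8584
  High, F2: 636×402/1610 = 158.8025
  High, F3: 636×235/1610 = 92.8323
  High, F4: 636×381/1610 = 150.5068
Contributions (O − E)²/E:
  (224 − 195.2497)²/195.2497 = 4.2334
  (151 − 132.5851)²/132.5851 = 2.5577
  (73 − 77.5062)²/77.5062 = 0.2620
  (83 − 125.6590)²/125.6590 = 14.4820
  (233 − 162.8919)²/162.8919 = 30.1743
  (64 − 110.6124)²/110.6124 = 19.6426
  (63 − 64.6615)²/64.6615 = 0.0427
  (83 − 104.8342)²/104.8342 = 4.5475
  (135 − 233.8584)²/233.8584 = 41.7902
  (187 − 158.8025)²/158.8025 = 5.0068
  (99 − 92.8323)²/92.8323 = 0.4098
  (215 − 150.5068)²/150.5068 = 27.6358
χ² = 4.2334 + 2.5577 + 0.2620 + 14.4820 + 30.1743 + 19.6426 + 0.0427 + 4.5475 + 41.7902 + 5.0068 + 0.4098 + 27.6358 = 150.785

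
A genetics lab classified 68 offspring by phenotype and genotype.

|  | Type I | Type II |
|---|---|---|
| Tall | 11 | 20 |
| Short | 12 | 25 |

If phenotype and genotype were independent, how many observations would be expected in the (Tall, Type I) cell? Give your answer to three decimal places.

Row total (Tall) = 31; column total (Type I) = 23; grand total N = 68.
Expected count = (row total × column total) / N = 31 × 23 / 68 = 10.485.

10.485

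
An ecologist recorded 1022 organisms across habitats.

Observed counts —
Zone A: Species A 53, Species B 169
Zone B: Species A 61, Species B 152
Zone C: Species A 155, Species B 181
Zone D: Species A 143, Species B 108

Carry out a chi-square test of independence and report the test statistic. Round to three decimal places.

Row totals: 222, 213, 336, 251. Column totals: 412, 610. Grand total N = 1022.
Expected counts (row total × column total / N):
  Zone A, Species A: 222×412/1022 = 89.4951
  Zone A, Species B: 222×610/1022 = 132.5049
  Zone B, Species A: 213×412/1022 = 85.8669
  Zone B, Species B: 213×610/1022 = 127.1331
  Zone C, Species A: 336×412/1022 = 135.4521
  Zone C, Species B: 336×610/1022 = 200.5479
  Zone D, Species A: 251×412/1022 = 101.1859
  Zone D, Species B: 251×610/1022 = 149.8141
Contributions (O − E)²/E:
  (53 − 89.4951)²/89.4951 = 14.8823
  (169 − 132.5049)²/132.5049 = 10.0516
  (61 − 85.8669)²/85.8669 = 7.2014
  (152 − 127.1331)²/127.1331 = 4.8639
  (155 − 135.4521)²/135.4521 = 2.8211
  (181 − 200.5479)²/200.5479 = 1.9054
  (143 − 101.1859)²/101.1859 = 17.2793
  (108 − 149.8141)²/149.8141 = 11.6706
χ² = 14.8823 + 10.0516 + 7.2014 + 4.8639 + 2.8211 + 1.9054 + 17.2793 + 11.6706 = 70.676

70.676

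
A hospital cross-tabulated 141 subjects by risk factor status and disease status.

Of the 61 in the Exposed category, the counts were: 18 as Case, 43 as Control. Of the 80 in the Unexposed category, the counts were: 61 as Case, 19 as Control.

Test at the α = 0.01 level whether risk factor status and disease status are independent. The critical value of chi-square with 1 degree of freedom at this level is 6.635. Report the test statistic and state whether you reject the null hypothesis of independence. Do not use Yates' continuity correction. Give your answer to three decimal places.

Row totals: 61, 80. Column totals: 79, 62. Grand total N = 141.
Expected counts (row total × column total / N):
  Exposed, Case: 61×79/141 = 34.1773
  Exposed, Control: 61×62/141 = 26.8227
  Unexposed, Case: 80×79/141 = 44.8227
  Unexposed, Control: 80×62/141 = 35.1773
Contributions (O − E)²/E:
  (18 − 34.1773)²/34.1773 = 7.6573
  (43 − 26.8227)²/26.8227 = 9.7568
  (61 − 44.8227)²/44.8227 = 5.8387
  (19 − 35.1773)²/35.1773 = 7.4396
χ² = 7.6573 + 9.7568 + 5.8387 + 7.4396 = 30.692
df = (2−1)(2−1) = 1. Since 30.692 > 6.635, reject the null hypothesis of independence at α = 0.01.

30.692; reject H₀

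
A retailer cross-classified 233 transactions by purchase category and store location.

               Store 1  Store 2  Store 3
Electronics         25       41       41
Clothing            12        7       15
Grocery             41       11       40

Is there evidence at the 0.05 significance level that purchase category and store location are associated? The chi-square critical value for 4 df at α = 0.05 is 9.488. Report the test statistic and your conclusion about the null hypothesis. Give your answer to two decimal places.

Row totals: 107, 34, 92. Column totals: 78, 59, 96. Grand total N = 233.
Expected counts (row total × column total / N):
  Electronics, Store 1: 107×78/233 = 35.820
  Electronics, Store 2: 107×59/233 = 27.094
  Electronics, Store 3: 107×96/233 = 44.086
  Clothing, Store 1: 34×78/233 = 11.382
  Clothing, Store 2: 34×59/233 = 8.609
  Clothing, Store 3: 34×96/233 = 14.009
  Grocery, Store 1: 92×78/233 = 30.798
  Grocery, Store 2: 92×59/233 = 23.296
  Grocery, Store 3: 92×96/233 = 37.906
Contributions (O − E)²/E:
  (25 − 35.820)²/35.820 = 3.2684
  (41 − 27.094)²/27.094 = 7.1373
  (41 − 44.086)²/44.086 = 0.2160
  (12 − 11.382)²/11.382 = 0.0336
  (7 − 8.609)²/8.609 = 0.3007
  (15 − 14.009)²/14.009 = 0.0701
  (41 − 30.798)²/30.798 = 3.3795
  (11 − 23.296)²/23.296 = 6.4900
  (40 − 37.906)²/37.906 = 0.1157
χ² = 3.2684 + 7.1373 + 0.2160 + 0.0336 + 0.3007 + 0.0701 + 3.3795 + 6.4900 + 0.1157 = 21.01
df = (3−1)(3−1) = 4. Since 21.01 > 9.488, reject the null hypothesis of independence at α = 0.05.

21.01; reject H₀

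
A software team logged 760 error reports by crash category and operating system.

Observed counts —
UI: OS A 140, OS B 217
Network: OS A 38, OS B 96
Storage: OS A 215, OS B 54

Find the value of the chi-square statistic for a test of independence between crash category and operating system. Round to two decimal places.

Row totals: 357, 134, 269. Column totals: 393, 367. Grand total N = 760.
Expected counts (row total × column total / N):
  UI, OS A: 357×393/760 = 184.6066
  UI, OS B: 357×367/760 = 172.3934
  Network, OS A: 134×393/760 = 69.2921
  Network, OS B: 134×367/760 = 64.7079
  Storage, OS A: 269×393/760 = 139.1013
  Storage, OS B: 269×367/760 = 129.8987
Contributions (O − E)²/E:
  (140 − 184.6066)²/184.6066 = 10.7783
  (217 − 172.3934)²/172.3934 = 11.5419
  (38 − 69.2921)²/69.2921 = 14.1314
  (96 − 64.7079)²/64.7079 = 15.1325
  (215 − 139.1013)²/139.1013 = 41.4131
  (54 − 129.8987)²/129.8987 = 44.3470
χ² = 10.7783 + 11.5419 + 14.1314 + 15.1325 + 41.4131 + 44.3470 = 137.34

137.34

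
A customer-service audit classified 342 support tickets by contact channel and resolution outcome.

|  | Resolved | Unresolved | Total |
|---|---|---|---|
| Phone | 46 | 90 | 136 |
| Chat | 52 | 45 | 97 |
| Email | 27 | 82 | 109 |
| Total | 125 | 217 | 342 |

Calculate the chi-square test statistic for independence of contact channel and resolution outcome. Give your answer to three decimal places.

19.128

Grand total N = 342.
Expected counts (row total × column total / N):
  Phone, Resolved: 136×125/342 = 49.70760
  Phone, Unresolved: 136×217/342 = 86.29240
  Chat, Resolved: 97×125/342 = 35.45322
  Chat, Unresolved: 97×217/342 = 61.54678
  Email, Resolved: 109×125/342 = 39.83918
  Email, Unresolved: 109×217/342 = 69.16082
Contributions (O − E)²/E:
  (46 − 49.70760)²/49.70760 = 0.2765
  (90 − 86.29240)²/86.29240 = 0.1593
  (52 − 35.45322)²/35.45322 = 7.7227
  (45 − 61.54678)²/61.54678 = 4.4486
  (27 − 39.83918)²/39.83918 = 4.1377
  (82 − 69.16082)²/69.16082 = 2.3835
χ² = 0.2765 + 0.1593 + 7.7227 + 4.4486 + 4.1377 + 2.3835 = 19.128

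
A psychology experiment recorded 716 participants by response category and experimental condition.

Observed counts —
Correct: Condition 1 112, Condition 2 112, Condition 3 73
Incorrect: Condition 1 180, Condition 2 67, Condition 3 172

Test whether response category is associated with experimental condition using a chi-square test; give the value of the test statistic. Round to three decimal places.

47.751

Row totals: 297, 419. Column totals: 292, 179, 245. Grand total N = 716.
Expected counts (row total × column total / N):
  Correct, Condition 1: 297×292/716 = 121.1229
  Correct, Condition 2: 297×179/716 = 74.2500
  Correct, Condition 3: 297×245/716 = 101.6271
  Incorrect, Condition 1: 419×292/716 = 170.8771
  Incorrect, Condition 2: 419×179/716 = 104.7500
  Incorrect, Condition 3: 419×245/716 = 143.3729
Contributions (O − E)²/E:
  (112 − 121.1229)²/121.1229 = 0.6871
  (112 − 74.2500)²/74.2500 = 19.1928
  (73 − 101.6271)²/101.6271 = 8.0639
  (180 − 170.8771)²/170.8771 = 0.4871
  (67 − 104.7500)²/104.7500 = 13.6044
  (172 − 143.3729)²/143.3729 = 5.7159
χ² = 0.6871 + 19.1928 + 8.0639 + 0.4871 + 13.6044 + 5.7159 = 47.751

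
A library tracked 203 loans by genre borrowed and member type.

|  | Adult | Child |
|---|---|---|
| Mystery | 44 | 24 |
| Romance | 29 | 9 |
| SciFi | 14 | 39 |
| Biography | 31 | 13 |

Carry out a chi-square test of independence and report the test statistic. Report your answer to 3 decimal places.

Row totals: 68, 38, 53, 44. Column totals: 118, 85. Grand total N = 203.
Expected counts (row total × column total / N):
  Mystery, Adult: 68×118/203 = 39.5271
  Mystery, Child: 68×85/203 = 28.4729
  Romance, Adult: 38×118/203 = 22.0887
  Romance, Child: 38×85/203 = 15.9113
  SciFi, Adult: 53×118/203 = 30.8079
  SciFi, Child: 53×85/203 = 22.1921
  Biography, Adult: 44×118/203 = 25.5764
  Biography, Child: 44×85/203 = 18.4236
Contributions (O − E)²/E:
  (44 − 39.5271)²/39.5271 = 0.5062
  (24 − 28.4729)²/28.4729 = 0.7027
  (29 − 22.0887)²/22.0887 = 2.1625
  (9 − 15.9113)²/15.9113 = 3.0020
  (14 − 30.8079)²/30.8079 = 9.1699
  (39 − 22.1921)²/22.1921 = 12.7300
  (31 − 25.5764)²/25.5764 = 1.1501
  (13 − 18.4236)²/18.4236 = 1.5966
χ² = 0.5062 + 0.7027 + 2.1625 + 3.0020 + 9.1699 + 12.7300 + 1.1501 + 1.5966 = 31.020

31.020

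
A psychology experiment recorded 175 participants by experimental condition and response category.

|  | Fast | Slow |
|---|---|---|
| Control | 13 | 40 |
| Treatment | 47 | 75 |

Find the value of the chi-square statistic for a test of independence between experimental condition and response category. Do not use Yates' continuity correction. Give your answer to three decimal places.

Row totals: 53, 122. Column totals: 60, 115. Grand total N = 175.
Expected counts (row total × column total / N):
  Control, Fast: 53×60/175 = 18.1714
  Control, Slow: 53×115/175 = 34.8286
  Treatment, Fast: 122×60/175 = 41.8286
  Treatment, Slow: 122×115/175 = 80.1714
Contributions (O − E)²/E:
  (13 − 18.1714)²/18.1714 = 1.4717
  (40 − 34.8286)²/34.8286 = 0.7679
  (47 − 41.8286)²/41.8286 = 0.6394
  (75 − 80.1714)²/80.1714 = 0.3336
χ² = 1.4717 + 0.7679 + 0.6394 + 0.3336 = 3.213

3.213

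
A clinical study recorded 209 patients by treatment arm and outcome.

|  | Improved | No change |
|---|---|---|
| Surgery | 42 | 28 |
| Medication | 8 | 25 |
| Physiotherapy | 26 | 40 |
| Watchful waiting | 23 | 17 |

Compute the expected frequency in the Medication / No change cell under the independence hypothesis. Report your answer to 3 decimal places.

Row total (Medication) = 33; column total (No change) = 110; grand total N = 209.
Expected count = (row total × column total) / N = 33 × 110 / 209 = 17.368.

17.368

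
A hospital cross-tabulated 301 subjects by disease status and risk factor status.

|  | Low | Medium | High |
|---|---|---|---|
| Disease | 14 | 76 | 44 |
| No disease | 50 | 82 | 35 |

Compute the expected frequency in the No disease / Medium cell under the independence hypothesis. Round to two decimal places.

87.66

Row total (No disease) = 167; column total (Medium) = 158; grand total N = 301.
Expected count = (row total × column total) / N = 167 × 158 / 301 = 87.66.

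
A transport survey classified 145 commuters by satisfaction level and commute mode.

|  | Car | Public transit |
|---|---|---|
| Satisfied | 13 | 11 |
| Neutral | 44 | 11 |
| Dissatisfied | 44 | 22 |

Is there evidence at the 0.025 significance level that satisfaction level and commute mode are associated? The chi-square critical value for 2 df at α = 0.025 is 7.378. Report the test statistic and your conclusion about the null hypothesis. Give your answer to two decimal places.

Row totals: 24, 55, 66. Column totals: 101, 44. Grand total N = 145.
Expected counts (row total × column total / N):
  Satisfied, Car: 24×101/145 = 16.71724
  Satisfied, Public transit: 24×44/145 = 7.28276
  Neutral, Car: 55×101/145 = 38.31034
  Neutral, Public transit: 55×44/145 = 16.68966
  Dissatisfied, Car: 66×101/145 = 45.97241
  Dissatisfied, Public transit: 66×44/145 = 20.02759
Contributions (O − E)²/E:
  (13 − 16.71724)²/16.71724 = 0.8266
  (11 − 7.28276)²/7.28276 = 1.8973
  (44 − 38.31034)²/38.31034 = 0.8450
  (11 − 16.68966)²/16.68966 = 1.9397
  (44 − 45.97241)²/45.97241 = 0.0846
  (22 − 20.02759)²/20.02759 = 0.1943
χ² = 0.8266 + 1.8973 + 0.8450 + 1.9397 + 0.0846 + 0.1943 = 5.79
df = (3−1)(2−1) = 2. Since 5.79 < 7.378, fail to reject the null hypothesis of independence at α = 0.025.

5.79; fail to reject H₀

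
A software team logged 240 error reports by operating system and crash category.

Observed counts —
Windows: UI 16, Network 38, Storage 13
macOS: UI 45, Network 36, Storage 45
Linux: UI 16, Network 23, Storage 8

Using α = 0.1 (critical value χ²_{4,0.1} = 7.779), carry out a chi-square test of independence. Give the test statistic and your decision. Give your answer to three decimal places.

Row totals: 67, 126, 47. Column totals: 77, 97, 66. Grand total N = 240.
Expected counts (row total × column total / N):
  Windows, UI: 67×77/240 = 21.4958
  Windows, Network: 67×97/240 = 27.0792
  Windows, Storage: 67×66/240 = 18.4250
  macOS, UI: 126×77/240 = 40.4250
  macOS, Network: 126×97/240 = 50.9250
  macOS, Storage: 126×66/240 = 34.6500
  Linux, UI: 47×77/240 = 15.0792
  Linux, Network: 47×97/240 = 18.9958
  Linux, Storage: 47×66/240 = 12.9250
Contributions (O − E)²/E:
  (16 − 21.4958)²/21.4958 = 1.4051
  (38 − 27.0792)²/27.0792 = 4.4043
  (13 − 18.4250)²/18.4250 = 1.5973
  (45 − 40.4250)²/40.4250 = 0.5178
  (36 − 50.9250)²/50.9250 = 4.3742
  (45 − 34.6500)²/34.6500 = 3.0916
  (16 − 15.0792)²/15.0792 = 0.0562
  (23 − 18.9958)²/18.9958 = 0.8441
  (8 − 12.9250)²/12.9250 = 1.8766
χ² = 1.4051 + 4.4043 + 1.5973 + 0.5178 + 4.3742 + 3.0916 + 0.0562 + 0.8441 + 1.8766 = 18.167
df = (3−1)(3−1) = 4. Since 18.167 > 7.779, reject the null hypothesis of independence at α = 0.1.

18.167; reject H₀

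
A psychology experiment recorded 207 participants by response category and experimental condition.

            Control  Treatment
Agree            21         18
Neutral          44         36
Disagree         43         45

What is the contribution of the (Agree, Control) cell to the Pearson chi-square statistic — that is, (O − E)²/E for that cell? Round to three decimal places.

Row total (Agree) = 39; column total (Control) = 108; N = 207.
Expected count E = 39 × 108 / 207 = 20.3478.
Contribution = (O − E)²/E = (21 − 20.3478)² / 20.3478 = 0.021.

0.021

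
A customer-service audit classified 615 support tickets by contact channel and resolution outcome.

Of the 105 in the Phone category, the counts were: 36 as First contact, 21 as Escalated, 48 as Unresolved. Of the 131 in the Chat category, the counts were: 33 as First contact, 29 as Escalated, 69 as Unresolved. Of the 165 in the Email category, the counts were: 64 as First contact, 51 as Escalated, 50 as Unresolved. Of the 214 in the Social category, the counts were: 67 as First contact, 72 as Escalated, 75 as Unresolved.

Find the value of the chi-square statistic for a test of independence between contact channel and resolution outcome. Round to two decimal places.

Row totals: 105, 131, 165, 214. Column totals: 200, 173, 242. Grand total N = 615.
Expected counts (row total × column total / N):
  Phone, First contact: 105×200/615 = 34.146
  Phone, Escalated: 105×173/615 = 29.537
  Phone, Unresolved: 105×242/615 = 41.317
  Chat, First contact: 131×200/615 = 42.602
  Chat, Escalated: 131×173/615 = 36.850
  Chat, Unresolved: 131×242/615 = 51.548
  Email, First contact: 165×200/615 = 53.659
  Email, Escalated: 165×173/615 = 46.415
  Email, Unresolved: 165×242/615 = 64.927
  Social, First contact: 214×200/615 = 69.593
  Social, Escalated: 214×173/615 = 60.198
  Social, Unresolved: 214×242/615 = 84.208
Contributions (O − E)²/E:
  (36 − 34.146)²/34.146 = 0.1007
  (21 − 29.537)²/29.537 = 2.4674
  (48 − 41.317)²/41.317 = 1.0810
  (33 − 42.602)²/42.602 = 2.1642
  (29 − 36.850)²/36.850 = 1.6723
  (69 − 51.548)²/51.548 = 5.9085
  (64 − 53.659)²/53.659 = 1.9929
  (51 − 46.415)²/46.415 = 0.4529
  (50 − 64.927)²/64.927 = 3.4318
  (67 − 69.593)²/69.593 = 0.0966
  (72 − 60.198)²/60.198 = 2.3138
  (75 − 84.208)²/84.208 = 1.0069
χ² = 0.1007 + 2.4674 + 1.0810 + 2.1642 + 1.6723 + 5.9085 + 1.9929 + 0.4529 + 3.4318 + 0.0966 + 2.3138 + 1.0069 = 22.69

22.69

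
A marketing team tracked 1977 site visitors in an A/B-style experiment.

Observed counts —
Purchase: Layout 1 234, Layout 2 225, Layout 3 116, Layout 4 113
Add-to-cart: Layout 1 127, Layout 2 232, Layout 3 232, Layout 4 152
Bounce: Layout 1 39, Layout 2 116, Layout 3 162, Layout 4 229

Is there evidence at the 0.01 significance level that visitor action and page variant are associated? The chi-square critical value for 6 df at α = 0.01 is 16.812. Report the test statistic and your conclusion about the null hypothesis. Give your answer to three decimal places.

252.331; reject H₀

Row totals: 688, 743, 546. Column totals: 400, 573, 510, 494. Grand total N = 1977.
Expected counts (row total × column total / N):
  Purchase, Layout 1: 688×400/1977 = 139.20081
  Purchase, Layout 2: 688×573/1977 = 199.40516
  Purchase, Layout 3: 688×510/1977 = 177.48103
  Purchase, Layout 4: 688×494/1977 = 171.91300
  Add-to-cart, Layout 1: 743×400/1977 = 150.32878
  Add-to-cart, Layout 2: 743×573/1977 = 215.34598
  Add-to-cart, Layout 3: 743×510/1977 = 191.66920
  Add-to-cart, Layout 4: 743×494/1977 = 185.65604
  Bounce, Layout 1: 546×400/1977 = 110.47041
  Bounce, Layout 2: 546×573/1977 = 158.24886
  Bounce, Layout 3: 546×510/1977 = 140.84977
  Bounce, Layout 4: 546×494/1977 = 136.43096
Contributions (O − E)²/E:
  (234 − 139.20081)²/139.20081 = 64.5606
  (225 − 199.40516)²/199.40516 = 3.2853
  (116 − 177.48103)²/177.48103 = 21.2976
  (113 − 171.91300)²/171.91300 = 20.1889
  (127 − 150.32878)²/150.32878 = 3.6203
  (232 − 215.34598)²/215.34598 = 1.2880
  (232 − 191.66920)²/191.66920 = 8.4864
  (152 − 185.65604)²/185.65604 = 6.1012
  (39 − 110.47041)²/110.47041 = 46.2388
  (116 − 158.24886)²/158.24886 = 11.2795
  (162 − 140.84977)²/140.84977 = 3.1760
  (229 − 136.43096)²/136.43096 = 62.8085
χ² = 64.5606 + 3.2853 + 21.2976 + 20.1889 + 3.6203 + 1.2880 + 8.4864 + 6.1012 + 46.2388 + 11.2795 + 3.1760 + 62.8085 = 252.331
df = (3−1)(4−1) = 6. Since 252.331 > 16.812, reject the null hypothesis of independence at α = 0.01.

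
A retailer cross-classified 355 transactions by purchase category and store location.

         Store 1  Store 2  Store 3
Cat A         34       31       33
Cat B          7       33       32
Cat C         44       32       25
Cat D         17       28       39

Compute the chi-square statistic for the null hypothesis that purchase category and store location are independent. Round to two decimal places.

30.81

Row totals: 98, 72, 101, 84. Column totals: 102, 124, 129. Grand total N = 355.
Expected counts (row total × column total / N):
  Cat A, Store 1: 98×102/355 = 28.158
  Cat A, Store 2: 98×124/355 = 34.231
  Cat A, Store 3: 98×129/355 = 35.611
  Cat B, Store 1: 72×102/355 = 20.687
  Cat B, Store 2: 72×124/355 = 25.149
  Cat B, Store 3: 72×129/355 = 26.163
  Cat C, Store 1: 101×102/355 = 29.020
  Cat C, Store 2: 101×124/355 = 35.279
  Cat C, Store 3: 101×129/355 = 36.701
  Cat D, Store 1: 84×102/355 = 24.135
  Cat D, Store 2: 84×124/355 = 29.341
  Cat D, Store 3: 84×129/355 = 30.524
Contributions (O − E)²/E:
  (34 − 28.158)²/28.158 = 1.2121
  (31 − 34.231)²/34.231 = 0.3050
  (33 − 35.611)²/35.611 = 0.1914
  (7 − 20.687)²/20.687 = 9.0556
  (33 − 25.149)²/25.149 = 2.4509
  (32 − 26.163)²/26.163 = 1.3022
  (44 − 29.020)²/29.020 = 7.7326
  (32 − 35.279)²/35.279 = 0.3048
  (25 − 36.701)²/36.701 = 3.7305
  (17 − 24.135)²/24.135 = 2.1093
  (28 − 29.341)²/29.341 = 0.0613
  (39 − 30.524)²/30.524 = 2.3536
χ² = 1.2121 + 0.3050 + 0.1914 + 9.0556 + 2.4509 + 1.3022 + 7.7326 + 0.3048 + 3.7305 + 2.1093 + 0.0613 + 2.3536 = 30.81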